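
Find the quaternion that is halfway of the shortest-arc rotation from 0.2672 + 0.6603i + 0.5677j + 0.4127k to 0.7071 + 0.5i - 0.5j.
0.6199 + 0.7382i + 0.0431j + 0.2626k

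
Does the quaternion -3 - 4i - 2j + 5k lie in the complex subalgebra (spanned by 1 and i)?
No. The quaternion -3 - 4i - 2j + 5k has j-coefficient y = -2 and k-coefficient z = 5, not both zero, so it does not lie in the complex subalgebra spanned by 1 and i.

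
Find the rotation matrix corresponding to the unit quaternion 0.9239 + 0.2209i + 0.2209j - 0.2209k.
[[0.8048, 0.5058, 0.3106], [-0.3106, 0.8048, -0.5058], [-0.5058, 0.3106, 0.8048]]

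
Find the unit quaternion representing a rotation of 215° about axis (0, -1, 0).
-0.3007 - 0.9537j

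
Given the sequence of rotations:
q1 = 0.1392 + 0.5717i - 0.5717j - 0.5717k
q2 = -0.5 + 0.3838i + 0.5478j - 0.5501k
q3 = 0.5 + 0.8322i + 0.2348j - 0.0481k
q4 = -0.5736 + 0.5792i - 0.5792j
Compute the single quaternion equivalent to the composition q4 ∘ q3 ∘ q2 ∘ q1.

q2 · q1 = -0.2903 - 0.8601i + 0.267j - 0.3233k
q3 · q2 · q1 = 0.4924 - 0.7347i + 0.3758j + 0.2765k
q4 · q3 · q2 · q1 = 0.3608 + 0.5465i - 0.6609j - 0.3665k
0.3608 + 0.5465i - 0.6609j - 0.3665k


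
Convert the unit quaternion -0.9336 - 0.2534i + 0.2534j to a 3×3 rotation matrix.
[[0.8716, -0.1284, -0.4731], [-0.1284, 0.8716, -0.4731], [0.4731, 0.4731, 0.7432]]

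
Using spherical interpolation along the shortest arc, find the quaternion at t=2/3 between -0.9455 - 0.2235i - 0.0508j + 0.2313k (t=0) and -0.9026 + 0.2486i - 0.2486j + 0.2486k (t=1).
-0.9453 + 0.0924i - 0.1876j + 0.2503k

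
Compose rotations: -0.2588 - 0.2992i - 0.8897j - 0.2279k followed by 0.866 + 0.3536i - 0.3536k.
-0.1989 - 0.6652i - 0.5841j - 0.4204k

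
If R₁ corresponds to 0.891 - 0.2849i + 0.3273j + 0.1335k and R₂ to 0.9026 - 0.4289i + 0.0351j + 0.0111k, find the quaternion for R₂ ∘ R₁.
0.6691 - 0.6382i + 0.3808j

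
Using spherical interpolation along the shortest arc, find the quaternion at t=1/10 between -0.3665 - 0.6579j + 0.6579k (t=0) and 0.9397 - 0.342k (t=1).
-0.4505 - 0.6109j + 0.651k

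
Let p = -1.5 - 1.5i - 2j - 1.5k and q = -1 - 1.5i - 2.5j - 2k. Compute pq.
-8.75 + 4i + 5j + 5.25k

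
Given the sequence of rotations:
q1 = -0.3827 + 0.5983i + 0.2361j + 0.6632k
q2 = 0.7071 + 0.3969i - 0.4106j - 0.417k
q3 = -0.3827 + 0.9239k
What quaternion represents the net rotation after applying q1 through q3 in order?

q2 · q1 = -0.1346 + 0.0973i - 0.1886j + 0.9679k
q3 · q2 · q1 = -0.8427 + 0.137i + 0.1621j - 0.4948k
-0.8427 + 0.137i + 0.1621j - 0.4948k


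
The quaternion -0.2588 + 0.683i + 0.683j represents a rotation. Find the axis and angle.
axis = (√2/2, √2/2, 0), θ = 7π/6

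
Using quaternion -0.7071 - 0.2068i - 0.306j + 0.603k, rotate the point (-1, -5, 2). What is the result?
(-4.615, -1.533, 2.519)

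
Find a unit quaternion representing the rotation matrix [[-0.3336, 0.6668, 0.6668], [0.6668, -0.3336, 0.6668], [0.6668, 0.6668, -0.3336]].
0.5774i + 0.5774j + 0.5774k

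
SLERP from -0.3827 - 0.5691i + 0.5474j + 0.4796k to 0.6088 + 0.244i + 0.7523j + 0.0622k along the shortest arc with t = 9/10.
0.5382 + 0.1534i + 0.818j + 0.1327k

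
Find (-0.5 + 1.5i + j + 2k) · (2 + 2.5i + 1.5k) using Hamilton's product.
-7.75 + 3.25i + 4.75j + 0.75k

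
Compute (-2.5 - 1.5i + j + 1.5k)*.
-2.5 + 1.5i - j - 1.5k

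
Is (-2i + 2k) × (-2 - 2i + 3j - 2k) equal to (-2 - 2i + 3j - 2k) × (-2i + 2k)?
No: pq = -2i - 8j - 10k ≠ 10i + 8j + 2k = qp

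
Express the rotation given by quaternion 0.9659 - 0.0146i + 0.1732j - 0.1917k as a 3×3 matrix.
[[0.8665, 0.3653, 0.3402], [-0.3754, 0.9261, -0.0382], [-0.329, -0.0946, 0.9396]]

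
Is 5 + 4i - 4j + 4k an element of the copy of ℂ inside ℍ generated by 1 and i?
No. The quaternion 5 + 4i - 4j + 4k has j-coefficient y = -4 and k-coefficient z = 4, not both zero, so it does not lie in the complex subalgebra spanned by 1 and i.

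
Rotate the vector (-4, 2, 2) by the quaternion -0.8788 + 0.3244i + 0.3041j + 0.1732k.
(-2.861, 3.239, -2.308)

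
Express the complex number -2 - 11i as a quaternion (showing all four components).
-2 - 11i + 0j + 0k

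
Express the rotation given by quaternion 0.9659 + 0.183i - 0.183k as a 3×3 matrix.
[[0.933, 0.3535, -0.067], [-0.3535, 0.866, -0.3535], [-0.067, 0.3535, 0.933]]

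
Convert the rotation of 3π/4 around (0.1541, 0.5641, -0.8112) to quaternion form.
0.3827 + 0.1424i + 0.5212j - 0.7495k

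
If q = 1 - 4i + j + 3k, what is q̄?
1 + 4i - j - 3k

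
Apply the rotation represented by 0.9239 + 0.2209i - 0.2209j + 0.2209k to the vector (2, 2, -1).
(0.909, 2.737, 0.828)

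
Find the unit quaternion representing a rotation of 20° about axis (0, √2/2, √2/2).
0.9848 + 0.1228j + 0.1228k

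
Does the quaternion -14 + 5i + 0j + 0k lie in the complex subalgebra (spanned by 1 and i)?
Yes. The quaternion -14 + 5i has j- and k-coefficients y = z = 0, so it lies in the complex subalgebra spanned by 1 and i.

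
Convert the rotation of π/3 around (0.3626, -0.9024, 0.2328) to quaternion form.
0.866 + 0.1813i - 0.4512j + 0.1164k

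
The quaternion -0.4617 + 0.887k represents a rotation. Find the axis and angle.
axis = (0, 0, 1), θ = 235°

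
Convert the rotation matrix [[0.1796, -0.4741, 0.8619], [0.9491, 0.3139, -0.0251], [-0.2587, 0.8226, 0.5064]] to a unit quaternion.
0.7071 + 0.2997i + 0.3962j + 0.5032k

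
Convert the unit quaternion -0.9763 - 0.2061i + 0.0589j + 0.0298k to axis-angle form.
axis = (-0.9523, 0.2722, 0.1377), θ = 335°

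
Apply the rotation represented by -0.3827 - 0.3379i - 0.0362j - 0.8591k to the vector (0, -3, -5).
(-1.142, 3.096, -4.808)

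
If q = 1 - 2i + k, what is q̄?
1 + 2i - k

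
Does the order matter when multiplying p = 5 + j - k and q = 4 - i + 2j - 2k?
Yes: pq = 16 - 5i + 15j - 13k ≠ 16 - 5i + 13j - 15k = qp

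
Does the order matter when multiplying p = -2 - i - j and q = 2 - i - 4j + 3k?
Yes: pq = -9 - 3i + 9j - 3k ≠ -9 + 3i + 3j - 9k = qp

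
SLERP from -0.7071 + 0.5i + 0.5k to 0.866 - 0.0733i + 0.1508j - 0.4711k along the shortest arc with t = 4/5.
-0.8497 + 0.1634i - 0.1224j + 0.4862k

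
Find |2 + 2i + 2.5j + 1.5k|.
4.062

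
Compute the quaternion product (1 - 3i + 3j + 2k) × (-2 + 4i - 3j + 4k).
11 + 28i + 11j - 3k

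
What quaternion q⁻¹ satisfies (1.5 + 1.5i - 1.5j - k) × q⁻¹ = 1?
0.1935 - 0.1935i + 0.1935j + 0.129k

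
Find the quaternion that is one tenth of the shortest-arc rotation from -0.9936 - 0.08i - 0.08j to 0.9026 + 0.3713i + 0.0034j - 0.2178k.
-0.991 - 0.1104i - 0.0727j + 0.0223k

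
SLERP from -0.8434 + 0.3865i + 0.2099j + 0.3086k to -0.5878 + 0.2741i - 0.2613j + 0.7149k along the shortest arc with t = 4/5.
-0.667 + 0.3096i - 0.17j + 0.656k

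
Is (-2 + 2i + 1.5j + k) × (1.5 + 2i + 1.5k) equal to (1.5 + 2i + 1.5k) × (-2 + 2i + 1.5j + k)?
No: pq = -8.5 + 1.25i + 1.25j - 4.5k ≠ -8.5 - 3.25i + 3.25j + 1.5k = qp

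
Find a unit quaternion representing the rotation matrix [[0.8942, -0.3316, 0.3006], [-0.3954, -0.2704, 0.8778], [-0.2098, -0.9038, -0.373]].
0.5592 - 0.7965i + 0.2282j - 0.0285k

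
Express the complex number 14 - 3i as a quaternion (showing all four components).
14 - 3i + 0j + 0k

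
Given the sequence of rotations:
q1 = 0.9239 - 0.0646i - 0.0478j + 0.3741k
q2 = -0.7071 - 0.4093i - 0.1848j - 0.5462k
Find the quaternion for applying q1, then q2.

q2 · q1 = -0.4842 - 0.4277i + 0.0515j - 0.7615k
-0.4842 - 0.4277i + 0.0515j - 0.7615k


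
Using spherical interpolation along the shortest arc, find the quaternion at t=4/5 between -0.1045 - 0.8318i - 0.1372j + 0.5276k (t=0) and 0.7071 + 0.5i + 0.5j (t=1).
-0.6256 - 0.62i - 0.4572j + 0.1237k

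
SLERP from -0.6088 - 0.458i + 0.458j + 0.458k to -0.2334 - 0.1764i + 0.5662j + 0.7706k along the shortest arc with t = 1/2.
-0.4396 - 0.3311i + 0.5346j + 0.6413k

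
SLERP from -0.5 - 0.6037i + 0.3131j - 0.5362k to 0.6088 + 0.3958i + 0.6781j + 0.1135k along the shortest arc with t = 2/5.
-0.6485 - 0.6169i - 0.1125j - 0.4314k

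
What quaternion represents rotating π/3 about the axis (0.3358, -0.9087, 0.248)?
0.866 + 0.1679i - 0.4543j + 0.124k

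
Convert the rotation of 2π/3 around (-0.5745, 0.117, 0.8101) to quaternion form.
0.5 - 0.4975i + 0.1013j + 0.7016k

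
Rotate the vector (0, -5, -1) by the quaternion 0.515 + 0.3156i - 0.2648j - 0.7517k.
(-2.288, 1.574, -4.276)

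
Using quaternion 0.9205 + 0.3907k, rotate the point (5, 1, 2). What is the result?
(2.754, 4.291, 2)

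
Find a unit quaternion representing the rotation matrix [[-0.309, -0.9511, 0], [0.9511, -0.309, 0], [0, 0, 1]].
0.5878 + 0.809k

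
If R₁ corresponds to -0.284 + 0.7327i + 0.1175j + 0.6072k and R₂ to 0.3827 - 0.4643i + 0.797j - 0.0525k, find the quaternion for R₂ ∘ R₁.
0.1697 + 0.9024i + 0.0621j - 0.3912k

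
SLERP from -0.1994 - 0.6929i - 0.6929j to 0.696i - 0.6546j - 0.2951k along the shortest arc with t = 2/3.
-0.0981 - 0.9371i + 0.2199j + 0.2528k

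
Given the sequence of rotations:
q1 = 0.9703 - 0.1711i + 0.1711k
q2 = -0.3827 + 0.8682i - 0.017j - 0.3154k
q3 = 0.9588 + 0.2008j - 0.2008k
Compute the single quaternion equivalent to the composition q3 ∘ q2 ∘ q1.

q2 · q1 = -0.1688 + 0.905i - 0.1111j - 0.3744k
q3 · q2 · q1 = -0.2147 + 0.7702i - 0.3221j - 0.5068k
-0.2147 + 0.7702i - 0.3221j - 0.5068k


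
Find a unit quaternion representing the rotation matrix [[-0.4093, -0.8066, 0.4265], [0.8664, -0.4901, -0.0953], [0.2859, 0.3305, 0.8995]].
0.5 + 0.2129i + 0.0703j + 0.8365k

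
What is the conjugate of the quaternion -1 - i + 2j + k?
-1 + i - 2j - k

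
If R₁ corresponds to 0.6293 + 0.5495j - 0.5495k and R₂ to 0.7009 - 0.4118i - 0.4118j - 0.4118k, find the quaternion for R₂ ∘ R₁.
0.4411 + 0.1934i - 0.1003j - 0.8706k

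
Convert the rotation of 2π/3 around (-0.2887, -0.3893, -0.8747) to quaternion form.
0.5 - 0.25i - 0.3371j - 0.7575k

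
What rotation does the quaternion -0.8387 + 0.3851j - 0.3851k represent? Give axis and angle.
axis = (0, √2/2, -√2/2), θ = 294°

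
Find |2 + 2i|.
√8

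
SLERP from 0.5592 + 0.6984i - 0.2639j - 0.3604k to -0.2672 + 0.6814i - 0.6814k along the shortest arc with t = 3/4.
-0.0528 + 0.7514i - 0.0766j - 0.6533k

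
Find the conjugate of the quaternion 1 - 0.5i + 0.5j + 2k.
1 + 0.5i - 0.5j - 2k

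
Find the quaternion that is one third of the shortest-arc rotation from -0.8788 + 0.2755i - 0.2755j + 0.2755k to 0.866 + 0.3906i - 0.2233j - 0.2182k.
-0.9522 + 0.0515i - 0.1139j + 0.2786k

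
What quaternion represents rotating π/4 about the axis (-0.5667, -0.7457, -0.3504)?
0.9239 - 0.2169i - 0.2854j - 0.1341k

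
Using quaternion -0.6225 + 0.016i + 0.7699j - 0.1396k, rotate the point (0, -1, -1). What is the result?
(1.112, -0.765, 0.421)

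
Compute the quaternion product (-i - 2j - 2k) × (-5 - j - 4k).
-10 + 11i + 6j + 11k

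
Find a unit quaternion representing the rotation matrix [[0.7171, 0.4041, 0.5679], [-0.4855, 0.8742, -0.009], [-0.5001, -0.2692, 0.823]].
0.9239 - 0.0704i + 0.289j - 0.2407k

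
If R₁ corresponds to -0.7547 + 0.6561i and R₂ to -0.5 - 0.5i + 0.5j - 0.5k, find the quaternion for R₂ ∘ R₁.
0.7054 + 0.0493i - 0.7054j + 0.0493k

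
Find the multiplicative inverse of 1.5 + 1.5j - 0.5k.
0.3158 - 0.3158j + 0.1053k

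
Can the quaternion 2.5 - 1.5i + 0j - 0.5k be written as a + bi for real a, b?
No. The quaternion 2.5 - 1.5i - 0.5k has j-coefficient y = 0 and k-coefficient z = -0.5, not both zero, so it does not lie in the complex subalgebra spanned by 1 and i.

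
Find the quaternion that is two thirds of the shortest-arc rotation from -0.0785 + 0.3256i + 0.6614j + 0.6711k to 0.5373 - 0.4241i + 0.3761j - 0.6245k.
-0.4479 + 0.4642i - 0.0127j + 0.764k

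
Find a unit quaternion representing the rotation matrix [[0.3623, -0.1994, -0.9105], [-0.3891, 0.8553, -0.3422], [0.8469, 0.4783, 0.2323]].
0.7826 + 0.2621i - 0.5614j - 0.0606k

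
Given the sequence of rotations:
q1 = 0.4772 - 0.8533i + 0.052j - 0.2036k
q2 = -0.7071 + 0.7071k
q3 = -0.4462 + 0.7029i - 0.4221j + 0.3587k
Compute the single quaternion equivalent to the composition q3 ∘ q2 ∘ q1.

q2 · q1 = -0.1935 + 0.5666i - 0.6401j + 0.4814k
q3 · q2 · q1 = -0.7548 - 0.3624i + 0.2322j - 0.495k
-0.7548 - 0.3624i + 0.2322j - 0.495k


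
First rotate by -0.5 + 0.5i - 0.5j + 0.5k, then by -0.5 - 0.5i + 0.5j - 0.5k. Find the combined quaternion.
1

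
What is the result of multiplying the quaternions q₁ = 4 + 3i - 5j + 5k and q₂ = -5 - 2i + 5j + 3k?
-4 - 63i + 26j - 8k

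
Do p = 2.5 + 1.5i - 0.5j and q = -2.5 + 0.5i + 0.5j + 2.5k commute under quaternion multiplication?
No: pq = -6.75 - 3.75i - 1.25j + 7.25k ≠ -6.75 - 1.25i + 6.25j + 5.25k = qp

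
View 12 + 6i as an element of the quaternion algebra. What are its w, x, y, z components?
12 + 6i + 0j + 0k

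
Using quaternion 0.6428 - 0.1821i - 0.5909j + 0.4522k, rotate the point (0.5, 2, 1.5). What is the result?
(-2.172, 0.997, -0.887)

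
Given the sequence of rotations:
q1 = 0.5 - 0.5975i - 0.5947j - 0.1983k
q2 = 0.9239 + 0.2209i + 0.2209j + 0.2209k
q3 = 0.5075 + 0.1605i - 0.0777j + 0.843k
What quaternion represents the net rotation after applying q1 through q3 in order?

q2 · q1 = 0.7691 - 0.354i - 0.5272j - 0.0721k
q3 · q2 · q1 = 0.467 + 0.3938i - 0.6142j + 0.4996k
0.467 + 0.3938i - 0.6142j + 0.4996k


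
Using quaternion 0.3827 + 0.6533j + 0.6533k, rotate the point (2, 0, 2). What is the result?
(-0.414, 2.707, -0.707)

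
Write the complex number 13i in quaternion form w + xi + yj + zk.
0 + 13i + 0j + 0k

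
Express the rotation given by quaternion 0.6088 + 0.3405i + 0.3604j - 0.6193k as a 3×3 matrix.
[[-0.0268, 0.9995, 0.0171], [-0.5086, 0.0011, -0.861], [-0.8606, -0.0318, 0.5083]]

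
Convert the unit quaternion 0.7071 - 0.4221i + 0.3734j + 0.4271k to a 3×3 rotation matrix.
[[0.3563, -0.9192, 0.1675], [0.2888, 0.2788, 0.9159], [-0.8886, -0.278, 0.3648]]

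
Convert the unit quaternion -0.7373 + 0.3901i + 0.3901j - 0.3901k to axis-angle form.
axis = (√3/3, √3/3, -√3/3), θ = 275°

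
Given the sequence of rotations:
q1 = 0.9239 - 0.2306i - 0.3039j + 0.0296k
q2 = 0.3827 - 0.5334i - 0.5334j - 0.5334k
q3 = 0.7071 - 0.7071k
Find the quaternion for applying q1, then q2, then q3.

q2 · q1 = 0.0843 - 0.7589i - 0.4703j - 0.4424k
q3 · q2 · q1 = -0.2532 - 0.8692i + 0.2041j - 0.3724k
-0.2532 - 0.8692i + 0.2041j - 0.3724k


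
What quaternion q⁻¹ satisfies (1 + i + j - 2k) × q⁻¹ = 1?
0.1429 - 0.1429i - 0.1429j + 0.2857k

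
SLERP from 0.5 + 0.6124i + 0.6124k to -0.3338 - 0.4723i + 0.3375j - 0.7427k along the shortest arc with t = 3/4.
0.3823 + 0.5165i - 0.2565j + 0.722k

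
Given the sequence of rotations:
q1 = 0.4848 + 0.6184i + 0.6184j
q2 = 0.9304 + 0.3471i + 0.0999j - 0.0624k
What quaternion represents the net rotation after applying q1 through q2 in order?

q2 · q1 = 0.1746 + 0.7822i + 0.5852j + 0.1226k
0.1746 + 0.7822i + 0.5852j + 0.1226k


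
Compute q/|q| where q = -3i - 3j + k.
-0.6882i - 0.6882j + 0.2294k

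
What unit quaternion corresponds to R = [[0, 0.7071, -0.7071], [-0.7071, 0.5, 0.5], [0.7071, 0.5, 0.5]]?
0.7071 - 0.5j - 0.5k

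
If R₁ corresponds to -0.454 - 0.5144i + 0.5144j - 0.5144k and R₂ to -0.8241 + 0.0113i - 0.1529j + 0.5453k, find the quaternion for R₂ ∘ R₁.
0.7391 + 0.2169i - 0.6292j + 0.1035k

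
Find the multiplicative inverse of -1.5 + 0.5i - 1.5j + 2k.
-0.1714 - 0.0571i + 0.1714j - 0.2286k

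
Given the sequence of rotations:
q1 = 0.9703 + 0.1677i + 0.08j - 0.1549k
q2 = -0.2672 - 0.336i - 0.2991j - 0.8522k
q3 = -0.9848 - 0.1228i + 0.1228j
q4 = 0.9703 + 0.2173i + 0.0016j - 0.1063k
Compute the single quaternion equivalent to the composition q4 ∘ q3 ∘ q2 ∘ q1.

q2 · q1 = -0.311 - 0.2563i - 0.5066j - 0.7622k
q3 · q2 · q1 = 0.337 + 0.197i + 0.3671j + 0.8443k
q4 · q3 · q2 · q1 = 0.3733 + 0.3048i + 0.1523j + 0.8629k
0.3733 + 0.3048i + 0.1523j + 0.8629k


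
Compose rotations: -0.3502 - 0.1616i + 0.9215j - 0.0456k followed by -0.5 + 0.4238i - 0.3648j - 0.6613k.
0.5496 + 0.5584i - 0.2068j + 0.586k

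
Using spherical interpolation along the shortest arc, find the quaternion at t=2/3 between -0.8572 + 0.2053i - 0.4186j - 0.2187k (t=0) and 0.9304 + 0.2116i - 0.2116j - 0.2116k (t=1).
-0.9947 - 0.0751i - 0.0054j + 0.07k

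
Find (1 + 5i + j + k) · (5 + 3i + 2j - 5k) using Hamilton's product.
-7 + 21i + 35j + 7k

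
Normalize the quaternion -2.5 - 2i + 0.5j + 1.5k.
-0.7001 - 0.5601i + 0.14j + 0.4201k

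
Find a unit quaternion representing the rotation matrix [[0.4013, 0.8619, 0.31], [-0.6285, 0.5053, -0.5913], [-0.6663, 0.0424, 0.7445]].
0.8141 + 0.1946i + 0.2998j - 0.4577k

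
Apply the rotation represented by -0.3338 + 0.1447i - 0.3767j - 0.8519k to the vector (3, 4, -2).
(-4.927, -2.071, -0.662)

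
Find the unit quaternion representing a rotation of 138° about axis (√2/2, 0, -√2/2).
0.3584 + 0.6601i - 0.6601k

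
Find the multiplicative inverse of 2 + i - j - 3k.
0.1333 - 0.0667i + 0.0667j + 0.2k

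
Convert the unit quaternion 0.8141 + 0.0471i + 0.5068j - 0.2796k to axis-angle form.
axis = (0.0811, 0.8727, -0.4815), θ = 71°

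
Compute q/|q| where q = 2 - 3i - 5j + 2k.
0.3086 - 0.4629i - 0.7715j + 0.3086k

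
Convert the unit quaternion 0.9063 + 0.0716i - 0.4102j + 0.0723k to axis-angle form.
axis = (0.1694, -0.9706, 0.1711), θ = 50°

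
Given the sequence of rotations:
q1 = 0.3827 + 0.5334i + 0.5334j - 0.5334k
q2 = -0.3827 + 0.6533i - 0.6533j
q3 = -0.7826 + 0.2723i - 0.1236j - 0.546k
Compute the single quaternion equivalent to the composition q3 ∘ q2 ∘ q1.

q2 · q1 = -0.1465 + 0.3944i - 0.1057j + 0.9011k
q3 · q2 · q1 = 0.4862 - 0.5176i - 0.3599j - 0.6052k
0.4862 - 0.5176i - 0.3599j - 0.6052k


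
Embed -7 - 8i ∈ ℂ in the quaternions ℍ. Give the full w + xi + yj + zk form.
-7 - 8i + 0j + 0k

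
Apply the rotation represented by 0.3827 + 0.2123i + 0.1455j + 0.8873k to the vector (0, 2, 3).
(0.23, -1.042, 3.444)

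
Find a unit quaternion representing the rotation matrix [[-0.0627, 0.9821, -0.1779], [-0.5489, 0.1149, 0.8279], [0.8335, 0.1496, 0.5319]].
0.6293 - 0.2695i - 0.4018j - 0.6082k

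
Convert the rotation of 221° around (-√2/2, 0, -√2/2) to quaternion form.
-0.3502 - 0.6623i - 0.6623k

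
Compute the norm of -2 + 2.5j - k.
3.354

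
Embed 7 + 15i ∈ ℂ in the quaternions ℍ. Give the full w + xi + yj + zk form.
7 + 15i + 0j + 0k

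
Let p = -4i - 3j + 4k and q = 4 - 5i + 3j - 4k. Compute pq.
5 - 16i - 48j - 11k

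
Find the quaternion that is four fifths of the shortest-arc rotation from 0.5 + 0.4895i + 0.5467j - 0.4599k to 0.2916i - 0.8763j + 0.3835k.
0.1194 - 0.1328i + 0.8809j - 0.4382k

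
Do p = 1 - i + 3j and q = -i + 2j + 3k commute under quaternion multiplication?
No: pq = -7 + 8i + 5j + 4k ≠ -7 - 10i - j + 2k = qp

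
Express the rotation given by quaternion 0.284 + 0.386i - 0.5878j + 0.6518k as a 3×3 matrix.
[[-0.5407, -0.824, 0.1693], [-0.0836, -0.1477, -0.9855], [0.8371, -0.547, 0.011]]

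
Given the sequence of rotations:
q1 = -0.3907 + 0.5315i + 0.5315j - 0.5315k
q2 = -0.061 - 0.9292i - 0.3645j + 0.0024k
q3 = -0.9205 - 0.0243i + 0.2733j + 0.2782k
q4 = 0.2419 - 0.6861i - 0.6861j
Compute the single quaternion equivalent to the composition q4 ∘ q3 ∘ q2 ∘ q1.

q2 · q1 = 0.7127 + 0.5231i - 0.3826j - 0.2687k
q3 · q2 · q1 = -0.464 - 0.4658i + 0.686j + 0.3119k
q4 · q3 · q2 · q1 = 0.0388 - 0.0083i + 0.6983j - 0.7148k
0.0388 - 0.0083i + 0.6983j - 0.7148k


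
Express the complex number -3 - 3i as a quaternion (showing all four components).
-3 - 3i + 0j + 0k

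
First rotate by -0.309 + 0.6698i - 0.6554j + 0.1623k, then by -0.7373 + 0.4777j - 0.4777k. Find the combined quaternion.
0.6184 - 0.7294i + 0.0157j - 0.292k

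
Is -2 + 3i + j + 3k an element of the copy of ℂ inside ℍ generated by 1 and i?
No. The quaternion -2 + 3i + j + 3k has j-coefficient y = 1 and k-coefficient z = 3, not both zero, so it does not lie in the complex subalgebra spanned by 1 and i.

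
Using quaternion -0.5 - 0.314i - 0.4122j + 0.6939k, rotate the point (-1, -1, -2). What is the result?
(-0.603, 2.367, 0.18)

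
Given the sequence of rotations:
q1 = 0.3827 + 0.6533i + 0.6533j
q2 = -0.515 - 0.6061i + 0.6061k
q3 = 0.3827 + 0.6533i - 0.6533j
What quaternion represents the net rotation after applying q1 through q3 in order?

q2 · q1 = 0.1989 - 0.9644i + 0.0595j - 0.164k
q3 · q2 · q1 = 0.745 - 0.132i - 0.6539k
0.745 - 0.132i - 0.6539k


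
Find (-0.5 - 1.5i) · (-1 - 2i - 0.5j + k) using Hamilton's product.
-2.5 + 2.5i + 1.75j + 0.25k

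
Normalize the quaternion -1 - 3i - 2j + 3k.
-0.2085 - 0.6255i - 0.417j + 0.6255k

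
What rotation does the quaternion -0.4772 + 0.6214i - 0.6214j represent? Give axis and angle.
axis = (√2/2, -√2/2, 0), θ = 237°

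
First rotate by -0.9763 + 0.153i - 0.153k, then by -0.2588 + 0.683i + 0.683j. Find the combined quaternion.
0.1482 - 0.8109i - 0.5623j - 0.0649k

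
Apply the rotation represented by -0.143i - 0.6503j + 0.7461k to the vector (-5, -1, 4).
(3.756, -4.657, 2.491)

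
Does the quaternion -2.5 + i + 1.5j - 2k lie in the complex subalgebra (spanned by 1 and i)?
No. The quaternion -2.5 + i + 1.5j - 2k has j-coefficient y = 1.5 and k-coefficient z = -2, not both zero, so it does not lie in the complex subalgebra spanned by 1 and i.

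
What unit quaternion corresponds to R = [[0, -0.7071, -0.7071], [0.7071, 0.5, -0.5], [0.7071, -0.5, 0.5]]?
0.7071 - 0.5j + 0.5k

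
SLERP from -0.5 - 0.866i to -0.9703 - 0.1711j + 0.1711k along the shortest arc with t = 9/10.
-0.9684 - 0.1052i - 0.16j + 0.16k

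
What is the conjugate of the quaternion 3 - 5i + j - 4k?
3 + 5i - j + 4k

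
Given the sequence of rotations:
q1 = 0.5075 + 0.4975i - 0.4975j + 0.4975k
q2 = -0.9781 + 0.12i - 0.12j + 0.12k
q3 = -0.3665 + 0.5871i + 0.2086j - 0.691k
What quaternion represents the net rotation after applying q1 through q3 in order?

q2 · q1 = -0.6755 - 0.4257i + 0.4257j - 0.4257k
q3 · q2 · q1 = 0.1145 - 0.0352i + 0.2472j + 0.9615k
0.1145 - 0.0352i + 0.2472j + 0.9615k


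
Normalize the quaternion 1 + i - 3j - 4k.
0.1925 + 0.1925i - 0.5774j - 0.7698k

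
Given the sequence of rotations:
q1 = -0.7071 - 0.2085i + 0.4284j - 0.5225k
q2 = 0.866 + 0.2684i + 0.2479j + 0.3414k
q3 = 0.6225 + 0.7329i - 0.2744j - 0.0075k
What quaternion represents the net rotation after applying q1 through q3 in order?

q2 · q1 = -0.4842 - 0.6461i + 0.2648j - 0.5272k
q3 · q2 · q1 = 0.2408 - 0.6104i + 0.6889j - 0.3078k
0.2408 - 0.6104i + 0.6889j - 0.3078k


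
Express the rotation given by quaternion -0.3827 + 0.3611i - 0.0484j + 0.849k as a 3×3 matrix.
[[-0.4463, 0.6149, 0.6502], [-0.6848, -0.7024, 0.1942], [0.5761, -0.3586, 0.7345]]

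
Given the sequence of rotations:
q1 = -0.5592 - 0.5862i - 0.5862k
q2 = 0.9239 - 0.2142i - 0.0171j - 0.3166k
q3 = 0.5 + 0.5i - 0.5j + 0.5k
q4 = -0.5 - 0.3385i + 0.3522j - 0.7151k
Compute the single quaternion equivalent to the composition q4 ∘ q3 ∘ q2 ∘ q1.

q2 · q1 = -0.8278 - 0.4118i + 0.0696j - 0.3746k
q3 · q2 · q1 = 0.0141 - 0.4673i + 0.4301j - 0.7723k
q4 · q3 · q2 · q1 = -0.869 + 0.2644i - 0.1373j + 0.3951k
-0.869 + 0.2644i - 0.1373j + 0.3951k


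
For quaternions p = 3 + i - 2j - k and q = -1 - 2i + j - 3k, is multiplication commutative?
No: pq = -2 + 10j - 11k ≠ -2 - 14i - 5k = qp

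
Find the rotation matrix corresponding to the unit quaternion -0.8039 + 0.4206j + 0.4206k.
[[0.2924, 0.6762, -0.6762], [-0.6762, 0.6462, 0.3538], [0.6762, 0.3538, 0.6462]]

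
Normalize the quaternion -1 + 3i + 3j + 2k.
-0.2085 + 0.6255i + 0.6255j + 0.417k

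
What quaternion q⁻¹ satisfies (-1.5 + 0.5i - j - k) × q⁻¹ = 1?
-0.3333 - 0.1111i + 0.2222j + 0.2222k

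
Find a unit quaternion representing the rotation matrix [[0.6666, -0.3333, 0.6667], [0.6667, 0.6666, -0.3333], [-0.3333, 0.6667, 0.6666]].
0.866 + 0.2887i + 0.2887j + 0.2887k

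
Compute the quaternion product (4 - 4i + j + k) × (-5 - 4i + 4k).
-40 + 8i + 7j + 15k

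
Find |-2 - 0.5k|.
2.062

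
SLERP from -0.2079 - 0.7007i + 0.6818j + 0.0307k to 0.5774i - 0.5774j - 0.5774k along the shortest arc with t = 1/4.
-0.1604 - 0.6939i + 0.6793j + 0.177k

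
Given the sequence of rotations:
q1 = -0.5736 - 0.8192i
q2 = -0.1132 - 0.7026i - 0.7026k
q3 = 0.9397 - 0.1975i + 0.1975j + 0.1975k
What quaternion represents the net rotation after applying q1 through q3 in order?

q2 · q1 = -0.5106 + 0.4957i + 0.5756j + 0.403k
q3 · q2 · q1 = -0.5752 + 0.5326i + 0.6175j + 0.0663k
-0.5752 + 0.5326i + 0.6175j + 0.0663k


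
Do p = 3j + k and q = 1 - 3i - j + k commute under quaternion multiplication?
No: pq = 2 + 4i + 10k ≠ 2 - 4i + 6j - 8k = qp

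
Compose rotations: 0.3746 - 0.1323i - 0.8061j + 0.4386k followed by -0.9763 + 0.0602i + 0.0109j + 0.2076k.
-0.44 + 0.3238i + 0.7372j - 0.3975k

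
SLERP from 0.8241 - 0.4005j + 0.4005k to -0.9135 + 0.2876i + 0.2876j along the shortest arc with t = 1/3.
0.8806 - 0.0998i - 0.3737j + 0.2739k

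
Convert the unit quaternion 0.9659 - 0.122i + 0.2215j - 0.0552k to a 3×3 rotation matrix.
[[0.8958, 0.0526, 0.4414], [-0.1607, 0.9641, 0.2112], [-0.4144, -0.2601, 0.8721]]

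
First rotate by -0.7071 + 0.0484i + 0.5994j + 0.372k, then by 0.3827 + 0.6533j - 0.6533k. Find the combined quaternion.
-0.4192 + 0.6531i - 0.2642j + 0.5727k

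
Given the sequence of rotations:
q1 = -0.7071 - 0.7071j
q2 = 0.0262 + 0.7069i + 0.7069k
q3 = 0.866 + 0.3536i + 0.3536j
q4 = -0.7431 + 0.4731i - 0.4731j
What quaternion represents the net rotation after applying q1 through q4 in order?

q2 · q1 = -0.0185 - 0.0185j - 0.9997k
q3 · q2 · q1 = -0.0095 - 0.36i + 0.3309j - 0.8723k
q4 · q3 · q2 · q1 = 0.3339 + 0.6757i + 0.1713j + 0.6344k
0.3339 + 0.6757i + 0.1713j + 0.6344k


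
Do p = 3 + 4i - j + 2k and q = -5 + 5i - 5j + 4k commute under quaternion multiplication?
No: pq = -48 + i - 16j - 13k ≠ -48 - 11i - 4j + 17k = qp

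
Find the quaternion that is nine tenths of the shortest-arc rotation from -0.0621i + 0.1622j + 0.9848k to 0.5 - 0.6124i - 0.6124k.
-0.4645 + 0.5616i + 0.019j + 0.6845k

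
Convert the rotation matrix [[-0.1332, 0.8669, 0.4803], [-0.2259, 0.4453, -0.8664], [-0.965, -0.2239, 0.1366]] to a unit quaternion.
0.6018 + 0.2669i + 0.6004j - 0.454k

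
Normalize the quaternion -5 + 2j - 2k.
-0.8704 + 0.3482j - 0.3482k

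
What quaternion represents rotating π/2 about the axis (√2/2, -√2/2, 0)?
0.7071 + 0.5i - 0.5j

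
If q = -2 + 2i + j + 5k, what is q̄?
-2 - 2i - j - 5k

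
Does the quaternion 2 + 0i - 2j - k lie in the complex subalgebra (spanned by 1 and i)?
No. The quaternion 2 - 2j - k has j-coefficient y = -2 and k-coefficient z = -1, not both zero, so it does not lie in the complex subalgebra spanned by 1 and i.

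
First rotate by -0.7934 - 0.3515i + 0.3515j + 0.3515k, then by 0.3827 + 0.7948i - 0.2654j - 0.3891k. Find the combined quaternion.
0.2058 - 0.7216i + 0.2025j + 0.6293k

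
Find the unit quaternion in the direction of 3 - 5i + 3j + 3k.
0.416 - 0.6934i + 0.416j + 0.416k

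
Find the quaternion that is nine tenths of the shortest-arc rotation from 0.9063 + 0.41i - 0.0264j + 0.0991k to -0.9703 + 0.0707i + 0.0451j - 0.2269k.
0.9751 - 0.0214i - 0.0437j + 0.2163k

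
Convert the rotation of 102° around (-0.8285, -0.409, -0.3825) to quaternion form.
0.6293 - 0.6439i - 0.3179j - 0.2973k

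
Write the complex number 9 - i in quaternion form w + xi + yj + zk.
9 - i + 0j + 0k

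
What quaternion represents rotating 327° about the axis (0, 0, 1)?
-0.9588 + 0.284k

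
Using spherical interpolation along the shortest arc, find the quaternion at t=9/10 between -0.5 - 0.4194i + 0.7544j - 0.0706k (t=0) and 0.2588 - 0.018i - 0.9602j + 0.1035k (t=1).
-0.2878 - 0.0277i + 0.9519j - 0.1015k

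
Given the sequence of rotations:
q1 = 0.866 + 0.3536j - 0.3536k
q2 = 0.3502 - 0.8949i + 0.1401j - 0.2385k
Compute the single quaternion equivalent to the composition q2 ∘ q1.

q2 · q1 = 0.1694 - 0.7402i - 0.0713j - 0.6468k
0.1694 - 0.7402i - 0.0713j - 0.6468k


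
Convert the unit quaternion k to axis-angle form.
axis = (0, 0, 1), θ = π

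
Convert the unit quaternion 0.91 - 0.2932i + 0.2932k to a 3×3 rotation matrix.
[[0.8281, -0.5336, -0.1719], [0.5336, 0.6561, 0.5336], [-0.1719, -0.5336, 0.8281]]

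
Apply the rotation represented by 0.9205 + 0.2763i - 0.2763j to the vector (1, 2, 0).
(0.542, 1.542, 1.526)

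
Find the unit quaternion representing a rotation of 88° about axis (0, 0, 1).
0.7193 + 0.6947k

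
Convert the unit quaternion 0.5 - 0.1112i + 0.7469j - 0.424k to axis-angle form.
axis = (-0.1284, 0.8624, -0.4896), θ = 2π/3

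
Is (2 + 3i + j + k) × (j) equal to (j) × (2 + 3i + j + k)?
No: pq = -1 - i + 2j + 3k ≠ -1 + i + 2j - 3k = qp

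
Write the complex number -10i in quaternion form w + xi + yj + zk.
0 - 10i + 0j + 0k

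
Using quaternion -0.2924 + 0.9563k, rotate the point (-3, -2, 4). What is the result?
(1.369, 3.336, 4)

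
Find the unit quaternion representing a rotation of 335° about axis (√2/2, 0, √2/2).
-0.9763 + 0.153i + 0.153k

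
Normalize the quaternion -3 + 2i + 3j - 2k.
-0.5883 + 0.3922i + 0.5883j - 0.3922k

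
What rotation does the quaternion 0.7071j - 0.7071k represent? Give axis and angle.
axis = (0, √2/2, -√2/2), θ = π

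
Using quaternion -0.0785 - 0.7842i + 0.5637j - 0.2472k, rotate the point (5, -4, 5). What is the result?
(6.399, -4.827, -1.324)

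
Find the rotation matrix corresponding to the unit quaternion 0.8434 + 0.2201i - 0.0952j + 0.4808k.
[[0.5195, -0.8529, 0.0511], [0.7691, 0.4408, -0.4628], [0.3722, 0.2797, 0.885]]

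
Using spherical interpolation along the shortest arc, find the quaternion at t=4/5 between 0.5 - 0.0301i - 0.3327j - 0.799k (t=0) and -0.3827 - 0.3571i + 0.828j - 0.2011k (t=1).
0.4722 + 0.3099i - 0.8246j - 0.0313k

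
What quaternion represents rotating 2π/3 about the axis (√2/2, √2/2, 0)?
0.5 + 0.6124i + 0.6124j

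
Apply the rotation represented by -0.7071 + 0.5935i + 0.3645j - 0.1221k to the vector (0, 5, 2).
(-0.021, 2.829, -4.582)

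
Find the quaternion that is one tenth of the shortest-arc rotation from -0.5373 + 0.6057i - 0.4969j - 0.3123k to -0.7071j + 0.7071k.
-0.5216 + 0.588i - 0.5847j - 0.2008k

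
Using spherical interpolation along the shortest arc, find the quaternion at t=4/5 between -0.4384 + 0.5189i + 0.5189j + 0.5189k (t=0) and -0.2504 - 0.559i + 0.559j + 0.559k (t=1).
-0.3285 - 0.3579i + 0.6181j + 0.6181k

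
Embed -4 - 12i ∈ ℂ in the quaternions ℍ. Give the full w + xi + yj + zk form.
-4 - 12i + 0j + 0k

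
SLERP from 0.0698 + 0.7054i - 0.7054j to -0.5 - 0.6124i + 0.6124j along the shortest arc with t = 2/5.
0.2487 + 0.6849i - 0.6849j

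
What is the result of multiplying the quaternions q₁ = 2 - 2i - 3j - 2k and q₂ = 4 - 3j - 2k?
-5 - 8i - 22j - 6k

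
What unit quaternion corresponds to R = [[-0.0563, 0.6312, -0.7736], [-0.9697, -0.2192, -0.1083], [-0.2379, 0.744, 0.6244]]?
0.5807 + 0.3669i - 0.2306j - 0.6892k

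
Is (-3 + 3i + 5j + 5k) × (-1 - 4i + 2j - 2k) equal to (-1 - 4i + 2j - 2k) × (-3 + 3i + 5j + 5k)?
No: pq = 15 - 11i - 25j + 27k ≠ 15 + 29i + 3j - 25k = qp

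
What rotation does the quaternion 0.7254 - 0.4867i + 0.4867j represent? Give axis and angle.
axis = (-√2/2, √2/2, 0), θ = 87°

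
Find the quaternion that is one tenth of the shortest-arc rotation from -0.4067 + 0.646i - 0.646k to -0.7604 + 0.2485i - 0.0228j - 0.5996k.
-0.4493 + 0.613i - 0.0024j - 0.6499k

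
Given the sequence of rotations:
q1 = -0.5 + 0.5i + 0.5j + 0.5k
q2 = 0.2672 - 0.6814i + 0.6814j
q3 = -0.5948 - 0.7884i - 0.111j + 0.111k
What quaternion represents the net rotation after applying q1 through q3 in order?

q2 · q1 = -0.1336 + 0.815i + 0.1336j - 0.5478k
q3 · q2 · q1 = 0.7976 - 0.3335i - 0.4061j + 0.2961k
0.7976 - 0.3335i - 0.4061j + 0.2961k


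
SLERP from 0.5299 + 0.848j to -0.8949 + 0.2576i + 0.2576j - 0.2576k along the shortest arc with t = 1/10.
0.6281 - 0.0349i + 0.7765j + 0.0349k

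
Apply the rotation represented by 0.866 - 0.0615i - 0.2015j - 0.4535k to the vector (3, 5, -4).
(6.747, -0.534, -2.049)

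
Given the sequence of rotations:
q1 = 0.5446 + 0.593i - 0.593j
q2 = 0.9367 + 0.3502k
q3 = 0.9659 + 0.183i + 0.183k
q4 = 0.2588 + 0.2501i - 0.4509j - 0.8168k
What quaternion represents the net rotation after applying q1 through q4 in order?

q2 · q1 = 0.5101 + 0.7631i - 0.3478j + 0.1907k
q3 · q2 · q1 = 0.3182 + 0.8941i - 0.2312j + 0.2139k
q4 · q3 · q2 · q1 = -0.0708 + 0.0257i - 0.9871j + 0.1408k
-0.0708 + 0.0257i - 0.9871j + 0.1408k


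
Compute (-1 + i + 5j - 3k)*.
-1 - i - 5j + 3k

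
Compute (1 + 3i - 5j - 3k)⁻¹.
0.0227 - 0.0682i + 0.1136j + 0.0682k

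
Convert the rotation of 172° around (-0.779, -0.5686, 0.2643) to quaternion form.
0.0698 - 0.7771i - 0.5672j + 0.2637k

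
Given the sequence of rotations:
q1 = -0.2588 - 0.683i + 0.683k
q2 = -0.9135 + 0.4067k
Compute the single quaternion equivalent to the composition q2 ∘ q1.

q2 · q1 = -0.0414 + 0.6239i - 0.2778j - 0.7292k
-0.0414 + 0.6239i - 0.2778j - 0.7292k


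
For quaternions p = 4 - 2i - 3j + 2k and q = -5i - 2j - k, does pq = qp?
No: pq = -14 - 13i - 20j - 15k ≠ -14 - 27i + 4j + 7k = qp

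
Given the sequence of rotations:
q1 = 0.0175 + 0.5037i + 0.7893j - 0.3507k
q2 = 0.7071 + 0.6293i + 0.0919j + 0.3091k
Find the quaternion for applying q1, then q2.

q2 · q1 = -0.2687 + 0.091i + 0.9361j + 0.2078k
-0.2687 + 0.091i + 0.9361j + 0.2078k


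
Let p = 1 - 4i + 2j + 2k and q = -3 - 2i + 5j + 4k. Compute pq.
-29 + 8i + 11j - 18k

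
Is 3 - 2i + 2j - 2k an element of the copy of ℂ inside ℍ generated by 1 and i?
No. The quaternion 3 - 2i + 2j - 2k has j-coefficient y = 2 and k-coefficient z = -2, not both zero, so it does not lie in the complex subalgebra spanned by 1 and i.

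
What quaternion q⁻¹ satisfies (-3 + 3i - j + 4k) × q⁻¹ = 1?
-0.0857 - 0.0857i + 0.0286j - 0.1143k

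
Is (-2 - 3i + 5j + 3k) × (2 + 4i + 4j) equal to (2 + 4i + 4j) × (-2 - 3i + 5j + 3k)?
No: pq = -12 - 26i + 14j - 26k ≠ -12 - 2i - 10j + 38k = qp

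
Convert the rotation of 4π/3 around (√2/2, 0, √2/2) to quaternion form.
-0.5 + 0.6124i + 0.6124k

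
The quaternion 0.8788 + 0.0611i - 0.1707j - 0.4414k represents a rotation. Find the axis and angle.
axis = (0.128, -0.3577, -0.925), θ = 57°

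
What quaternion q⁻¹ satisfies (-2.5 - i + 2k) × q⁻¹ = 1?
-0.2222 + 0.0889i - 0.1778k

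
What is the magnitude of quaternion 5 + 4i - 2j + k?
√46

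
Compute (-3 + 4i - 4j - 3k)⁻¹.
-0.06 - 0.08i + 0.08j + 0.06k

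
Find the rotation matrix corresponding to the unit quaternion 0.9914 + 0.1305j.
[[0.9659, 0, 0.2588], [0, 1, 0], [-0.2588, 0, 0.9659]]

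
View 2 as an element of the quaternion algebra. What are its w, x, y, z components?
2 + 0i + 0j + 0k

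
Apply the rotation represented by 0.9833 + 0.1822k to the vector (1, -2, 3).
(1.65, -1.509, 3)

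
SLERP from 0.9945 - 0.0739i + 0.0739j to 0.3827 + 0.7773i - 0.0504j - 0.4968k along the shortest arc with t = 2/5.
0.9064 + 0.339i + 0.0276j - 0.2505k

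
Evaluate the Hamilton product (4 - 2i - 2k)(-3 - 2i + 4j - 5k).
-26 + 6i + 10j - 22k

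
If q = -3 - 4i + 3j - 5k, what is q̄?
-3 + 4i - 3j + 5k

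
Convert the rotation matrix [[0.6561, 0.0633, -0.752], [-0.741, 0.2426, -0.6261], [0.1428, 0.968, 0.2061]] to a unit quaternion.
0.7254 + 0.5494i - 0.3084j - 0.2772k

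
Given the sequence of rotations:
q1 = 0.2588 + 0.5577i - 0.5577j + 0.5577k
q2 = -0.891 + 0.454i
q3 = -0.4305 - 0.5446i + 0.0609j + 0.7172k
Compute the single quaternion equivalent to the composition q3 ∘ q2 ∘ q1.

q2 · q1 = -0.4838 - 0.3794i + 0.2437j - 0.7501k
q3 · q2 · q1 = 0.5248 + 0.2063i - 0.815j - 0.1337k
0.5248 + 0.2063i - 0.815j - 0.1337k


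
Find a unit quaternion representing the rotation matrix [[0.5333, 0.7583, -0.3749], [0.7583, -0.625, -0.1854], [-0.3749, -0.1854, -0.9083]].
0.8756i + 0.433j - 0.2141k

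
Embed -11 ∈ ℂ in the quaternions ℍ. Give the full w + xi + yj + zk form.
-11 + 0i + 0j + 0k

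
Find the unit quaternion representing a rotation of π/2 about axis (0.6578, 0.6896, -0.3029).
0.7071 + 0.4651i + 0.4876j - 0.2142k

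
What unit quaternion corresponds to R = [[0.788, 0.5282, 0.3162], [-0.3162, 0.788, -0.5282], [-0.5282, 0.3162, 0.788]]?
0.9171 + 0.2302i + 0.2302j - 0.2302k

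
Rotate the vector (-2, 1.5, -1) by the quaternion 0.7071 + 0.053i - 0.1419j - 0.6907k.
(1.705, 1.923, -0.803)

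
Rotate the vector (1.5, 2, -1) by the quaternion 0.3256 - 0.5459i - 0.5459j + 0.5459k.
(1.145, 1.284, -2.072)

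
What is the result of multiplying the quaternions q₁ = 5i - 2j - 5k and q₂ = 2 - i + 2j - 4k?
-11 + 28i + 21j - 2k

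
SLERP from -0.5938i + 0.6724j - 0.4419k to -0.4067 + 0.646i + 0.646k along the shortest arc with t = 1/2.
0.2226 - 0.6786i + 0.368j - 0.5954k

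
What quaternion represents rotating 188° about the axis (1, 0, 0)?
-0.0698 + 0.9976i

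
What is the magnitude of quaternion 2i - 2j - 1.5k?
3.202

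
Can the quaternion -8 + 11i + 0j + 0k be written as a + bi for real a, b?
Yes. The quaternion -8 + 11i has j- and k-coefficients y = z = 0, so it lies in the complex subalgebra spanned by 1 and i.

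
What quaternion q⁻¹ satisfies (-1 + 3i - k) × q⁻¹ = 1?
-0.0909 - 0.2727i + 0.0909k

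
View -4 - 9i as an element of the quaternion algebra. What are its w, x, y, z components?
-4 - 9i + 0j + 0k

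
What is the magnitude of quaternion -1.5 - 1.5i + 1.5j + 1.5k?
3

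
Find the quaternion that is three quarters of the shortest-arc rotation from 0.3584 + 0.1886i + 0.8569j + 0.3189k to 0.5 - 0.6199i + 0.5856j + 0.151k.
0.502 - 0.4415i + 0.7129j + 0.2118k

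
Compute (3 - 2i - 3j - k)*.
3 + 2i + 3j + k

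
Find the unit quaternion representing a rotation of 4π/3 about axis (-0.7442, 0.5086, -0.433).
-0.5 - 0.6445i + 0.4405j - 0.375k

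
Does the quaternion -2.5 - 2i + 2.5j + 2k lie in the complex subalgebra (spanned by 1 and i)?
No. The quaternion -2.5 - 2i + 2.5j + 2k has j-coefficient y = 2.5 and k-coefficient z = 2, not both zero, so it does not lie in the complex subalgebra spanned by 1 and i.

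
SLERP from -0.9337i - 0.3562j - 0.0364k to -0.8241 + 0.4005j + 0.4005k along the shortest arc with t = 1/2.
0.5417 - 0.6137i - 0.4974j - 0.2872k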